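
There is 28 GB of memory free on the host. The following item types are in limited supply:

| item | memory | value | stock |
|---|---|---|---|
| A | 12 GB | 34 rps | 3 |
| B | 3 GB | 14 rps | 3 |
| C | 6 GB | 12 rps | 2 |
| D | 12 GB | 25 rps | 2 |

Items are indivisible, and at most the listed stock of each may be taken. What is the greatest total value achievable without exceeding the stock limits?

Best selections within memory 28 and stock limits:
- 1×A + 3×B + 1×C: memory 27, value 88
- 2×A + 1×B: memory 27, value 82
Best: 88 rps.

88 rps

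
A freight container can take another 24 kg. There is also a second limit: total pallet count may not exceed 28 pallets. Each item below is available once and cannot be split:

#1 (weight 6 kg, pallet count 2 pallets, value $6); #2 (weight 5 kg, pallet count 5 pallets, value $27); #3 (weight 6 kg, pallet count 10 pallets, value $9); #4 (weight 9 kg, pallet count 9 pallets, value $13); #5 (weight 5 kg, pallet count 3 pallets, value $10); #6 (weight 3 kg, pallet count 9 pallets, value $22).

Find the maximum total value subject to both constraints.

$72

Feasible sets respecting both limits:
- #2+#4+#5+#6: weight 22, pallet count 26, value 72
- #1+#2+#4+#6: weight 23, pallet count 25, value 68
- #2+#3+#5+#6: weight 19, pallet count 27, value 68
Best: $72.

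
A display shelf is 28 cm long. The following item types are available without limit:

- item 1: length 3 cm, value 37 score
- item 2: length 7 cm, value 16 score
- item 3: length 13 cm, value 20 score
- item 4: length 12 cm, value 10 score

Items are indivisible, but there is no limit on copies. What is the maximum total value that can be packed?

333 score

Best value-per-unit is item 1 at 37/3, and filling with it alone uses length 9×3=27. No mix of the others beats 9×37 = 333.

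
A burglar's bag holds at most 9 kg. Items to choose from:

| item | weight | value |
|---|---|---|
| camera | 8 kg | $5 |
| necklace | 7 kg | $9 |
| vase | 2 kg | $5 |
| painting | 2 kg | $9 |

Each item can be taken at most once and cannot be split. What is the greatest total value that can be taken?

$18

Check high-value combinations within 9 kg:
- necklace+painting: weight 7+2=9, value 9+9=18
- vase+painting: weight 2+2=4, value 5+9=14
- necklace+vase: weight 7+2=9, value 9+5=14
- painting: weight 2, value 9
- necklace: weight 7, value 9
Best: $18.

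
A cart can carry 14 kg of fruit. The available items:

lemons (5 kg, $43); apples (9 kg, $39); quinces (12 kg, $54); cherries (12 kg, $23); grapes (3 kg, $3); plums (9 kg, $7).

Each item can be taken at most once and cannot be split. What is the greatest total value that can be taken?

$82

Check high-value combinations within 14 kg:
- lemons+apples: weight 5+9=14, value 43+39=82
- quinces: weight 12, value 54
- lemons+plums: weight 5+9=14, value 43+7=50
- lemons+grapes: weight 5+3=8, value 43+3=46
- lemons: weight 5, value 43
Best: $82.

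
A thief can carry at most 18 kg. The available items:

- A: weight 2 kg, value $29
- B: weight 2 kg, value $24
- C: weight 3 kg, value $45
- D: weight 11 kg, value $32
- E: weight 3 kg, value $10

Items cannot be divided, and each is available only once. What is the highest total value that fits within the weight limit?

Check high-value combinations within 18 kg:
- A+B+C+D: weight 2+2+3+11=18, value 29+24+45+32=130
- A+B+C+E: weight 2+2+3+3=10, value 29+24+45+10=108
- A+C+D: weight 2+3+11=16, value 29+45+32=106
Best: $130.

$130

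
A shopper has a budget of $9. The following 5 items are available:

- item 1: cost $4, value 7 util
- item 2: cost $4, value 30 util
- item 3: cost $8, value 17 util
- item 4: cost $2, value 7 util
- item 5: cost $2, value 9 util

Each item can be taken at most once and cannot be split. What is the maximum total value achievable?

46 util

Check high-value combinations within $9:
- item 2+item 4+item 5: cost 4+2+2=8, value 30+7+9=46
- item 2+item 5: cost 4+2=6, value 30+9=39
- item 2+item 4: cost 4+2=6, value 30+7=37
- item 1+item 2: cost 4+4=8, value 7+30=37
Best: 46 util.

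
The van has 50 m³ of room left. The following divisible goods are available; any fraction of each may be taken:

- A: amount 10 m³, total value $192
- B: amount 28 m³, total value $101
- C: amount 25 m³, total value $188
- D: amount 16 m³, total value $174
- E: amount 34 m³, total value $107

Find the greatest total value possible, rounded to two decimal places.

Take in order of value per unit:
- A (192/10 per unit): all 10 → value 192, running total 192.00
- D (174/16 per unit): all 16 → value 174, running total 366.00
- C (188/25 per unit): 24 of 25 → value 24×188/25 = 180.4800, running total 546.48
Total 546.48.

546.48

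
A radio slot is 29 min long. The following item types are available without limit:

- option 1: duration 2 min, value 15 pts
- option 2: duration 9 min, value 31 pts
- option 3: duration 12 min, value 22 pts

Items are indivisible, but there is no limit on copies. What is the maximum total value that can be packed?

Best value-per-unit is option 1 at 15/2, and filling with it alone uses duration 14×2=28. No mix of the others beats 14×15 = 210.

210 pts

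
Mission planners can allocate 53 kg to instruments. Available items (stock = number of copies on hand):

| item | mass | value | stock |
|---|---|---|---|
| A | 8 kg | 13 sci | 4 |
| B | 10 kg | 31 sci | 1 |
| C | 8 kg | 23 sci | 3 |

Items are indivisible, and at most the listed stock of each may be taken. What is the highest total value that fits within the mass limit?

Top feasible selections:
- 2×A + 1×B + 3×C: mass 50, value 126
- 3×A + 1×B + 2×C: mass 50, value 116
Best: 126 sci.

126 sci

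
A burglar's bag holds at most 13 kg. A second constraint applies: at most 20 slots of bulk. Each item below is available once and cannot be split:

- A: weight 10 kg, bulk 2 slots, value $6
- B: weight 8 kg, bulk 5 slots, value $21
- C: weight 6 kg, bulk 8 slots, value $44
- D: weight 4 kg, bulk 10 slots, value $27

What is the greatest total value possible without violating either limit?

Feasible sets respecting both limits:
- C+D: weight 10, bulk 18, value 71
- B+D: weight 12, bulk 15, value 48
- C: weight 6, bulk 8, value 44
Best: $71.

$71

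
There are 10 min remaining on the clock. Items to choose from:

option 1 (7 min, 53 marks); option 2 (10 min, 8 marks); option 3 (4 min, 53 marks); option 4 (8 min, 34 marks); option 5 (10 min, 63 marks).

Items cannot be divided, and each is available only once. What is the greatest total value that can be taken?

63 marks

Check high-value combinations within 10 min:
- option 5: time 10, value 63
- option 3: time 4, value 53
- option 1: time 7, value 53
- option 4: time 8, value 34
Best: 63 marks.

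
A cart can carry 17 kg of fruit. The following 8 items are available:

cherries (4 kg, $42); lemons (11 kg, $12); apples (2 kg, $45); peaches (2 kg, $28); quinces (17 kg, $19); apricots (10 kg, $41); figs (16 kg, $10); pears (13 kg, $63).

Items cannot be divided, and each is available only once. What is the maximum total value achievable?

Check high-value combinations within 17 kg:
- apples+peaches+pears: weight 2+2+13=17, value 45+28+63=136
- cherries+apples+apricots: weight 4+2+10=16, value 42+45+41=128
- cherries+apples+peaches: weight 4+2+2=8, value 42+45+28=115
- apples+peaches+apricots: weight 2+2+10=14, value 45+28+41=114
- cherries+peaches+apricots: weight 4+2+10=16, value 42+28+41=111
Best: $136.

$136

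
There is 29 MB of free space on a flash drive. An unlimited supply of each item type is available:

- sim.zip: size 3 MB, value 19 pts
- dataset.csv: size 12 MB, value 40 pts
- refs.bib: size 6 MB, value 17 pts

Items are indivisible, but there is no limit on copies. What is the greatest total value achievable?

Best value-per-unit is sim.zip at 19/3, and filling with it alone uses size 9×3=27. No mix of the others beats 9×19 = 171.

171 pts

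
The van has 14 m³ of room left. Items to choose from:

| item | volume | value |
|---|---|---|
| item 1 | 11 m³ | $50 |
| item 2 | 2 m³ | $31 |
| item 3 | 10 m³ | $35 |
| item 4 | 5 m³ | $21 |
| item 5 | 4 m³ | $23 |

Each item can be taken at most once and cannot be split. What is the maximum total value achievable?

$81

This is a 0/1 knapsack; check combinations near the capacity.
- item 1+item 2: volume 11+2=13, value 50+31=81
- item 2+item 4+item 5: volume 2+5+4=11, value 31+21+23=75
- item 2+item 3: volume 2+10=12, value 31+35=66
Best: $81.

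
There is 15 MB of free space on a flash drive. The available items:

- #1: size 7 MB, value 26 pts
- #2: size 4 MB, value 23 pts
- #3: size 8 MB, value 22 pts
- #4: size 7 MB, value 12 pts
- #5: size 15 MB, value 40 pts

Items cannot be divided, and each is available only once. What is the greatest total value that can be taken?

49 pts

This is a 0/1 knapsack; check combinations near the capacity.
- #1+#2: size 7+4=11, value 26+23=49
- #1+#3: size 7+8=15, value 26+22=48
- #2+#3: size 4+8=12, value 23+22=45
- #5: size 15, value 40
- #1+#4: size 7+7=14, value 26+12=38
Best: 49 pts.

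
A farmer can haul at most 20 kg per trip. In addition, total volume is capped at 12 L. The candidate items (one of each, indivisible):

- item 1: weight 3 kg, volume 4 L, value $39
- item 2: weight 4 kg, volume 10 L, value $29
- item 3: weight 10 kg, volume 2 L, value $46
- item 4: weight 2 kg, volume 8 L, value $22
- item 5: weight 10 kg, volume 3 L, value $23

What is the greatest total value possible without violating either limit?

Feasible sets respecting both limits:
- item 1+item 3: weight 13, volume 6, value 85
- item 2+item 3: weight 14, volume 12, value 75
- item 3+item 5: weight 20, volume 5, value 69
- item 3+item 4: weight 12, volume 10, value 68
Best: $85.

$85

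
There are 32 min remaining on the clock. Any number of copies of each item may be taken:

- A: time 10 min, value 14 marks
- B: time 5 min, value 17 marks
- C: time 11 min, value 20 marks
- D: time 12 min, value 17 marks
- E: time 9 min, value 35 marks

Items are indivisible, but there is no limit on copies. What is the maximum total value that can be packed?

Best value-per-unit is E at 35/9; filling with it alone gives 3×35 = 105.
Optimal mix: 1×B + 3×E → time 32, value 122.

122 marks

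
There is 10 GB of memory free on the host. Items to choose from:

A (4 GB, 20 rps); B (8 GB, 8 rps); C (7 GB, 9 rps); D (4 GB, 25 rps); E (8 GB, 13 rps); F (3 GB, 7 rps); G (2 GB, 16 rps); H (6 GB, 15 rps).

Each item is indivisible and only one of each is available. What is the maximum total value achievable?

61 rps

Check high-value combinations within 10 GB:
- A+D+G: memory 4+4+2=10, value 20+25+16=61
- D+F+G: memory 4+3+2=9, value 25+7+16=48
- A+D: memory 4+4=8, value 20+25=45
Best: 61 rps.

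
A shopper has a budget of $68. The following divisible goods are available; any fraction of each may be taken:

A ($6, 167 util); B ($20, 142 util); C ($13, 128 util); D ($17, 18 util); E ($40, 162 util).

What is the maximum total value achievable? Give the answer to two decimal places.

554.45

Take in order of value per unit:
- A (167/6 per unit): all 6 → value 167, running total 167.00
- C (128/13 per unit): all 13 → value 128, running total 295.00
- B (142/20 per unit): all 20 → value 142, running total 437.00
- E (162/40 per unit): 29 of 40 → value 29×162/40 = 117.4500, running total 554.45
Total 554.45.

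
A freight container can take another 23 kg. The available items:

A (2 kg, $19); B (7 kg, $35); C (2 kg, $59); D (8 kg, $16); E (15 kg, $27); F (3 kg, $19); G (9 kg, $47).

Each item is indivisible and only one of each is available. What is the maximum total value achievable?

$179

Check high-value combinations within 23 kg:
- A+B+C+F+G: weight 2+7+2+3+9=23, value 19+35+59+19+47=179
- A+B+C+G: weight 2+7+2+9=20, value 19+35+59+47=160
- B+C+F+G: weight 7+2+3+9=21, value 35+59+19+47=160
Best: $179.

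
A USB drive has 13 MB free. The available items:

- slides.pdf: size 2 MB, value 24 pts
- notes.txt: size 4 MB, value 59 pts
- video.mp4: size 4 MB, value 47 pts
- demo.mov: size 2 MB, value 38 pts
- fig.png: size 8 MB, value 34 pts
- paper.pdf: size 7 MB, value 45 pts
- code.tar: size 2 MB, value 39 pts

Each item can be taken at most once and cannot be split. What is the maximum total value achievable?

183 pts

Check high-value combinations within 13 MB:
- notes.txt+video.mp4+demo.mov+code.tar: size 4+4+2+2=12, value 59+47+38+39=183
- slides.pdf+notes.txt+video.mp4+code.tar: size 2+4+4+2=12, value 24+59+47+39=169
- slides.pdf+notes.txt+video.mp4+demo.mov: size 2+4+4+2=12, value 24+59+47+38=168
- slides.pdf+notes.txt+demo.mov+code.tar: size 2+4+2+2=10, value 24+59+38+39=160
Best: 183 pts.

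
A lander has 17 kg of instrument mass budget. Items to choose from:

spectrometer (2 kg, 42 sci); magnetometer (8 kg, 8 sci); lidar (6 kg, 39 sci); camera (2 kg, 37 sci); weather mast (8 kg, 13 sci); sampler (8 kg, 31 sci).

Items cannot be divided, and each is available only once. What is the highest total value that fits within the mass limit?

This is a 0/1 knapsack; check combinations near the capacity.
- spectrometer+lidar+camera: mass 2+6+2=10, value 42+39+37=118
- spectrometer+lidar+sampler: mass 2+6+8=16, value 42+39+31=112
- spectrometer+camera+sampler: mass 2+2+8=12, value 42+37+31=110
- lidar+camera+sampler: mass 6+2+8=16, value 39+37+31=107
Best: 118 sci.

118 sci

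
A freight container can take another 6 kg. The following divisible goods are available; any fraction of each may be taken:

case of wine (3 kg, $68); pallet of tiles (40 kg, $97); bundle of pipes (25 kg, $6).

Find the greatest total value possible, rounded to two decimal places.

Take in order of value per unit:
- case of wine (68/3 per unit): all 3 → value 68, running total 68.00
- pallet of tiles (97/40 per unit): 3 of 40 → value 3×97/40 = 7.2750, running total 75.28
Total 75.28.

75.28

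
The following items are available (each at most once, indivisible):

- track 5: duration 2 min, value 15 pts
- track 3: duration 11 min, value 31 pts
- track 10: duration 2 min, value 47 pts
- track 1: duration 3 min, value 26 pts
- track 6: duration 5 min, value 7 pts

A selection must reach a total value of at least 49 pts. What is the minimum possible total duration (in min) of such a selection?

Subsets with value ≥ 49, sorted by total duration:
- track 5+track 10: duration 4, value 62
- track 10+track 1: duration 5, value 73
- track 5+track 10+track 1: duration 7, value 88
Minimum duration: 4 min.

4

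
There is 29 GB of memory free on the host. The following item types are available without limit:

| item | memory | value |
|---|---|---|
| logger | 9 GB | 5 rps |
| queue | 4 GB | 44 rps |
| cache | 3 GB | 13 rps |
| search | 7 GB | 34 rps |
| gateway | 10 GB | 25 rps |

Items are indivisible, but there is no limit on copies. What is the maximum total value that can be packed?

Best value-per-unit is queue at 44/4, and filling with it alone uses memory 7×4=28. No mix of the others beats 7×44 = 308.

308 rps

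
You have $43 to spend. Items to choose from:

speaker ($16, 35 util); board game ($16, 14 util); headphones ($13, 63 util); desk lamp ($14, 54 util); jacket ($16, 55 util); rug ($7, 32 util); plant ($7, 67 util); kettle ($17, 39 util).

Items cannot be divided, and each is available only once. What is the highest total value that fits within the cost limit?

217 util

This is a 0/1 knapsack; check combinations near the capacity.
- headphones+jacket+rug+plant: cost 13+16+7+7=43, value 63+55+32+67=217
- headphones+desk lamp+rug+plant: cost 13+14+7+7=41, value 63+54+32+67=216
- speaker+headphones+rug+plant: cost 16+13+7+7=43, value 35+63+32+67=197
- headphones+jacket+plant: cost 13+16+7=36, value 63+55+67=185
Best: 217 util.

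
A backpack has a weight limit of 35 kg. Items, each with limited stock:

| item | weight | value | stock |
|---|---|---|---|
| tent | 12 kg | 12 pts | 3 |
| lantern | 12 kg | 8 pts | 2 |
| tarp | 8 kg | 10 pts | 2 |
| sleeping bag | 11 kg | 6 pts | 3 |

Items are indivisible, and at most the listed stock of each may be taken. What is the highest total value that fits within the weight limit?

34 pts

Top feasible selections:
- 2×tent + 1×tarp: weight 32, value 34
- 1×tent + 2×tarp: weight 28, value 32
- 1×tent + 1×lantern + 1×tarp: weight 32, value 30
- 2×tent + 1×sleeping bag: weight 35, value 30
Best: 34 pts.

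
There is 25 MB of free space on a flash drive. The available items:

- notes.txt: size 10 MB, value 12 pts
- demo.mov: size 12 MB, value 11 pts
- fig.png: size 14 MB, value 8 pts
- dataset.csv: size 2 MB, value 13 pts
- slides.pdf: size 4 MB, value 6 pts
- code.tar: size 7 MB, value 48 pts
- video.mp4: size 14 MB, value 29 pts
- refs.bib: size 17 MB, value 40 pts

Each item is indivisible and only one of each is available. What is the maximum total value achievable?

90 pts

This is a 0/1 knapsack; check combinations near the capacity.
- dataset.csv+code.tar+video.mp4: size 2+7+14=23, value 13+48+29=90
- code.tar+refs.bib: size 7+17=24, value 48+40=88
- slides.pdf+code.tar+video.mp4: size 4+7+14=25, value 6+48+29=83
- notes.txt+dataset.csv+slides.pdf+code.tar: size 10+2+4+7=23, value 12+13+6+48=79
Best: 90 pts.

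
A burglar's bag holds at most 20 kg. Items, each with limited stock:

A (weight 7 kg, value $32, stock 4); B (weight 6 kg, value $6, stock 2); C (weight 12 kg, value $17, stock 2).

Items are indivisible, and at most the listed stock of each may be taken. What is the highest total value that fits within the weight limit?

Top feasible selections:
- 2×A + 1×B: weight 20, value 70
- 2×A: weight 14, value 64
- 1×A + 1×C: weight 19, value 49
- 1×A + 2×B: weight 19, value 44
Best: $70.

$70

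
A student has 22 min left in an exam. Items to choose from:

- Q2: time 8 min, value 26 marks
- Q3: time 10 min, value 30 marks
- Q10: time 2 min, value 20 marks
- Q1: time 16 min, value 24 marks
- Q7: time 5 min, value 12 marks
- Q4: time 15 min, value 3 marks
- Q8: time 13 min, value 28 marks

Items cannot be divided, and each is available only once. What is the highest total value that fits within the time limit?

76 marks

Check high-value combinations within 22 min:
- Q2+Q3+Q10: time 8+10+2=20, value 26+30+20=76
- Q3+Q10+Q7: time 10+2+5=17, value 30+20+12=62
- Q10+Q7+Q8: time 2+5+13=20, value 20+12+28=60
- Q2+Q10+Q7: time 8+2+5=15, value 26+20+12=58
Best: 76 marks.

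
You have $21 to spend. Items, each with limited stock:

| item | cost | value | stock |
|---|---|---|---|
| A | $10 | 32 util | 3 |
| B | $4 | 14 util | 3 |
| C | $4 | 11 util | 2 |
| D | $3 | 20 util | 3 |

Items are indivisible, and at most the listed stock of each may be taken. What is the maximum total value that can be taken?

Best selections within cost 21 and stock limits:
- 3×B + 3×D: cost 21, value 102
- 2×B + 1×C + 3×D: cost 21, value 99
- 1×B + 2×C + 3×D: cost 21, value 96
Best: 102 util.

102 util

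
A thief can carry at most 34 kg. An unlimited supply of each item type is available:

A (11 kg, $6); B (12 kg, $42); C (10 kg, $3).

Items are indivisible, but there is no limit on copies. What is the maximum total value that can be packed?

Best value-per-unit is B at 42/12; filling with it alone gives 2×42 = 84.
Optimal mix: 2×B + 1×C → weight 34, value 87.

$87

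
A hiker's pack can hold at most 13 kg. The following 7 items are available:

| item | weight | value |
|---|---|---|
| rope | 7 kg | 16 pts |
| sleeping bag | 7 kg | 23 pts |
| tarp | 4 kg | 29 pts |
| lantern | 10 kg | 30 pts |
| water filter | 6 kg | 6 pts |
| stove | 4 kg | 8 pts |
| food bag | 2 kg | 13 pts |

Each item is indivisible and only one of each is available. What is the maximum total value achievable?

Check high-value combinations within 13 kg:
- sleeping bag+tarp+food bag: weight 7+4+2=13, value 23+29+13=65
- rope+tarp+food bag: weight 7+4+2=13, value 16+29+13=58
- sleeping bag+tarp: weight 7+4=11, value 23+29=52
Best: 65 pts.

65 pts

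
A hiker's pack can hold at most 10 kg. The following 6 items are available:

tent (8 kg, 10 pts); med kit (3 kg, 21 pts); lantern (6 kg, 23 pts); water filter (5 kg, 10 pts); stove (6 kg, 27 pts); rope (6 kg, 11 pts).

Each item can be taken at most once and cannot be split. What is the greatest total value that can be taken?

Check high-value combinations within 10 kg:
- med kit+stove: weight 3+6=9, value 21+27=48
- med kit+lantern: weight 3+6=9, value 21+23=44
- med kit+rope: weight 3+6=9, value 21+11=32
- med kit+water filter: weight 3+5=8, value 21+10=31
- stove: weight 6, value 27
Best: 48 pts.

48 pts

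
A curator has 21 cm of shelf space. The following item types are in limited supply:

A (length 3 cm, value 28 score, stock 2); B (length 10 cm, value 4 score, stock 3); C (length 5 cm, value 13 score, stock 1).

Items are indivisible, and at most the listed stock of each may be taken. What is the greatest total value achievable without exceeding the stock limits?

73 score

Top feasible selections:
- 2×A + 1×B + 1×C: length 21, value 73
- 2×A + 1×C: length 11, value 69
Best: 73 score.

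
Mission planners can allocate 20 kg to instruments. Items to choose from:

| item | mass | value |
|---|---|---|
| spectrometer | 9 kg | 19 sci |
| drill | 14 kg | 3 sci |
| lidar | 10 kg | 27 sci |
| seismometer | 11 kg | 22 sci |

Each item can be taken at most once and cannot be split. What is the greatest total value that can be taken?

Check high-value combinations within 20 kg:
- spectrometer+lidar: mass 9+10=19, value 19+27=46
- spectrometer+seismometer: mass 9+11=20, value 19+22=41
- lidar: mass 10, value 27
- seismometer: mass 11, value 22
Best: 46 sci.

46 sci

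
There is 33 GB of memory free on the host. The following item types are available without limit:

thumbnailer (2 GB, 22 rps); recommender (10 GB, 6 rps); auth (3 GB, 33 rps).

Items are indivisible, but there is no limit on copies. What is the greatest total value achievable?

Best value-per-unit is thumbnailer at 22/2; filling with it alone gives 16×22 = 352.
Optimal mix: 15×thumbnailer + 1×auth → memory 33, value 363.

363 rps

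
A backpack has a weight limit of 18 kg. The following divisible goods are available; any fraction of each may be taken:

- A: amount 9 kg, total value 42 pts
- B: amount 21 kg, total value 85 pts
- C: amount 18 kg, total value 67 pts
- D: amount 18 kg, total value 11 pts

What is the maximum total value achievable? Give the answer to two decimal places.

Take in order of value per unit:
- A (42/9 per unit): all 9 → value 42, running total 42.00
- B (85/21 per unit): 9 of 21 → value 9×85/21 = 36.4286, running total 78.43
Total 78.43.

78.43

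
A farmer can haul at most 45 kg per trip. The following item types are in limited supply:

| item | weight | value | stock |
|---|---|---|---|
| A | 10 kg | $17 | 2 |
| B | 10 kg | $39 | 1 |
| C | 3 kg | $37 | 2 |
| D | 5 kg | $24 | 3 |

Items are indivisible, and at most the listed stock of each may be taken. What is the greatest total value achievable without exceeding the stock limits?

$202

Best selections within weight 45 and stock limits:
- 1×A + 1×B + 2×C + 3×D: weight 41, value 202
- 1×B + 2×C + 3×D: weight 31, value 185
- 2×A + 2×C + 3×D: weight 41, value 180
- 1×A + 1×B + 2×C + 2×D: weight 36, value 178
Best: $202.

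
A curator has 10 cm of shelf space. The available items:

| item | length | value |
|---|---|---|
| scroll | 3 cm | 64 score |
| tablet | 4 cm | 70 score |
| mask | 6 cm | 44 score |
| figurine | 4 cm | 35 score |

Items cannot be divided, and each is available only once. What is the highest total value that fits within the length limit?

134 score

This is a 0/1 knapsack; check combinations near the capacity.
- scroll+tablet: length 3+4=7, value 64+70=134
- tablet+mask: length 4+6=10, value 70+44=114
- scroll+mask: length 3+6=9, value 64+44=108
- tablet+figurine: length 4+4=8, value 70+35=105
- scroll+figurine: length 3+4=7, value 64+35=99
Best: 134 score.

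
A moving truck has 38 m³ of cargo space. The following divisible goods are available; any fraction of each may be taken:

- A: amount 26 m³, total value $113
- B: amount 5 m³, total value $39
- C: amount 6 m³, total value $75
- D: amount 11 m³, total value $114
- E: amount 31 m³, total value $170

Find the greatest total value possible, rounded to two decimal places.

315.74

Take in order of value per unit:
- C (75/6 per unit): all 6 → value 75, running total 75.00
- D (114/11 per unit): all 11 → value 114, running total 189.00
- B (39/5 per unit): all 5 → value 39, running total 228.00
- E (170/31 per unit): 16 of 31 → value 16×170/31 = 87.7419, running total 315.74
Total 315.74.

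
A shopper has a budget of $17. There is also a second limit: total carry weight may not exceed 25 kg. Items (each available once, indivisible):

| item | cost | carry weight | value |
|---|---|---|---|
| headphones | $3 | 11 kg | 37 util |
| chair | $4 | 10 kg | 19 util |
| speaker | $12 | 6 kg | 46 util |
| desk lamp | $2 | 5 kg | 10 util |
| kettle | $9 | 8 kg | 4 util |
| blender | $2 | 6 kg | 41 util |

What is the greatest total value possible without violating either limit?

124 util

Feasible sets respecting both limits:
- headphones+speaker+blender: cost 17, carry weight 23, value 124
- speaker+desk lamp+blender: cost 16, carry weight 17, value 97
- headphones+speaker+desk lamp: cost 17, carry weight 22, value 93
- headphones+desk lamp+blender: cost 7, carry weight 22, value 88
Best: 124 util.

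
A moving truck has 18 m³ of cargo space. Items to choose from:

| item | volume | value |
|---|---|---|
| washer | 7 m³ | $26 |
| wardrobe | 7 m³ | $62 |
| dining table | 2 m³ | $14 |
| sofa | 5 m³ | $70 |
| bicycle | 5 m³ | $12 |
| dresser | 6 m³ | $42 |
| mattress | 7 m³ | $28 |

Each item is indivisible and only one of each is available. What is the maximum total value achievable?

$174

Check high-value combinations within 18 m³:
- wardrobe+sofa+dresser: volume 7+5+6=18, value 62+70+42=174
- wardrobe+dining table+sofa: volume 7+2+5=14, value 62+14+70=146
- wardrobe+sofa+bicycle: volume 7+5+5=17, value 62+70+12=144
Best: $174.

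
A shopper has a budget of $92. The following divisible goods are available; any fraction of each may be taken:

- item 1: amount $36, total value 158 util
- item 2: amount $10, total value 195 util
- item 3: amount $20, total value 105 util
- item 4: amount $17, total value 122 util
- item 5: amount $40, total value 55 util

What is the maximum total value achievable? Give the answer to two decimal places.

Take in order of value per unit:
- item 2 (195/10 per unit): all 10 → value 195, running total 195.00
- item 4 (122/17 per unit): all 17 → value 122, running total 317.00
- item 3 (105/20 per unit): all 20 → value 105, running total 422.00
- item 1 (158/36 per unit): all 36 → value 158, running total 580.00
- item 5 (55/40 per unit): 9 of 40 → value 9×55/40 = 12.3750, running total 592.38
Total 592.38.

592.38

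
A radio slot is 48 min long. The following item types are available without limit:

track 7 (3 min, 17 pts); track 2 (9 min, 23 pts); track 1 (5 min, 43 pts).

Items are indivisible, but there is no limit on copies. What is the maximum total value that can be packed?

404 pts

Best value-per-unit is track 1 at 43/5; filling with it alone gives 9×43 = 387.
Optimal mix: 1×track 7 + 9×track 1 → duration 48, value 404.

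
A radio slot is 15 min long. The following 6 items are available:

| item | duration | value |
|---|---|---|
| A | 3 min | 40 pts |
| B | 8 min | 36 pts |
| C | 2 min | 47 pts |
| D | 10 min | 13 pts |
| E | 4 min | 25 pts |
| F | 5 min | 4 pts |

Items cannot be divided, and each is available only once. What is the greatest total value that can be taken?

This is a 0/1 knapsack; check combinations near the capacity.
- A+B+C: duration 3+8+2=13, value 40+36+47=123
- A+C+E+F: duration 3+2+4+5=14, value 40+47+25+4=116
- A+C+E: duration 3+2+4=9, value 40+47+25=112
Best: 123 pts.

123 pts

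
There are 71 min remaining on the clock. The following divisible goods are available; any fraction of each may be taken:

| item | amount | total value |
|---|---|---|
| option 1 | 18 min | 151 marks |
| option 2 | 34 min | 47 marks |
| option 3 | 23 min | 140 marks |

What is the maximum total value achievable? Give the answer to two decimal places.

332.47

Take in order of value per unit:
- option 1 (151/18 per unit): all 18 → value 151, running total 151.00
- option 3 (140/23 per unit): all 23 → value 140, running total 291.00
- option 2 (47/34 per unit): 30 of 34 → value 30×47/34 = 41.4706, running total 332.47
Total 332.47.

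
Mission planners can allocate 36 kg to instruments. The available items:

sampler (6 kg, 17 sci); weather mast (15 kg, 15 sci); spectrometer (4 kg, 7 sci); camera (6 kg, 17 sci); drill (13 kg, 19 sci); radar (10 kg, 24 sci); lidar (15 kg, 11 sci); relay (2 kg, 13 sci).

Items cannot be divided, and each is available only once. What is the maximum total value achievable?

This is a 0/1 knapsack; check combinations near the capacity.
- sampler+spectrometer+drill+radar+relay: mass 6+4+13+10+2=35, value 17+7+19+24+13=80
- spectrometer+camera+drill+radar+relay: mass 4+6+13+10+2=35, value 7+17+19+24+13=80
- sampler+spectrometer+camera+radar+relay: mass 6+4+6+10+2=28, value 17+7+17+24+13=78
Best: 80 sci.

80 sci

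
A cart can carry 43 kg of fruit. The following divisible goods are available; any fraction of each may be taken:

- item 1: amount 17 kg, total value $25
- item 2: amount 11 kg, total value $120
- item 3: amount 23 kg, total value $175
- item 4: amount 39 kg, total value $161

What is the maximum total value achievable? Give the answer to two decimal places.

Take in order of value per unit:
- item 2 (120/11 per unit): all 11 → value 120, running total 120.00
- item 3 (175/23 per unit): all 23 → value 175, running total 295.00
- item 4 (161/39 per unit): 9 of 39 → value 9×161/39 = 37.1538, running total 332.15
Total 332.15.

332.15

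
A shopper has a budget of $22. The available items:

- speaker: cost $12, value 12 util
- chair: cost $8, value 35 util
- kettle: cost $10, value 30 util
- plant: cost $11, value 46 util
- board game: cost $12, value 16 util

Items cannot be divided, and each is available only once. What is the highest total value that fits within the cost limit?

Check high-value combinations within $22:
- chair+plant: cost 8+11=19, value 35+46=81
- kettle+plant: cost 10+11=21, value 30+46=76
- chair+kettle: cost 8+10=18, value 35+30=65
Best: 81 util.

81 util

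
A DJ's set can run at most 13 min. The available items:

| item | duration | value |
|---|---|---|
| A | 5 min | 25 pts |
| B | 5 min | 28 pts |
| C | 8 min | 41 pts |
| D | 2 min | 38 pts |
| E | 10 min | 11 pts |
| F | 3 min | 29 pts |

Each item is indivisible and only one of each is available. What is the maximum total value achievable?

108 pts

Check high-value combinations within 13 min:
- C+D+F: duration 8+2+3=13, value 41+38+29=108
- B+D+F: duration 5+2+3=10, value 28+38+29=95
- A+D+F: duration 5+2+3=10, value 25+38+29=92
Best: 108 pts.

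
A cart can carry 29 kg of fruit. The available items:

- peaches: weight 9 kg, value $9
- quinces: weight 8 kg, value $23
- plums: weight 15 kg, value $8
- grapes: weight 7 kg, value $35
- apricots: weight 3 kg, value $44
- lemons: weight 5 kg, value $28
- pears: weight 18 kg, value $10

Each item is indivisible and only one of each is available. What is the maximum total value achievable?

Check high-value combinations within 29 kg:
- quinces+grapes+apricots+lemons: weight 8+7+3+5=23, value 23+35+44+28=130
- peaches+grapes+apricots+lemons: weight 9+7+3+5=24, value 9+35+44+28=116
- peaches+quinces+grapes+apricots: weight 9+8+7+3=27, value 9+23+35+44=111
- grapes+apricots+lemons: weight 7+3+5=15, value 35+44+28=107
- peaches+quinces+apricots+lemons: weight 9+8+3+5=25, value 9+23+44+28=104
Best: $130.

$130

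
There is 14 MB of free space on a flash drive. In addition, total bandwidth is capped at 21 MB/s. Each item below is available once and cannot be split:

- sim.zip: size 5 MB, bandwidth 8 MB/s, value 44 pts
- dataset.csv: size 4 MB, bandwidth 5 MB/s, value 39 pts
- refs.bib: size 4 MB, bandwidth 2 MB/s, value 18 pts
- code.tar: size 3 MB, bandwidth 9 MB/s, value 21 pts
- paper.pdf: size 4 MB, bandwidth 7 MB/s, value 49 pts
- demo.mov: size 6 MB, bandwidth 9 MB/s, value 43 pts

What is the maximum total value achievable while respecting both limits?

Feasible sets respecting both limits:
- sim.zip+dataset.csv+paper.pdf: size 13, bandwidth 20, value 132
- dataset.csv+paper.pdf+demo.mov: size 14, bandwidth 21, value 131
- sim.zip+refs.bib+paper.pdf: size 13, bandwidth 17, value 111
Best: 132 pts.

132 pts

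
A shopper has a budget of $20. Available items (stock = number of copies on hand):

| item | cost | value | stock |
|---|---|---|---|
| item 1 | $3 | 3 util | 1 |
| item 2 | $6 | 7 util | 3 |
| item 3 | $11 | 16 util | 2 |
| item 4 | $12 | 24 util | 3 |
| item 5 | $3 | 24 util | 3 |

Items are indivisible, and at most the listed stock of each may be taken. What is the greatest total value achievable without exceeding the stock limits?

88 util

Top feasible selections:
- 1×item 3 + 3×item 5: cost 20, value 88
- 1×item 1 + 1×item 2 + 3×item 5: cost 18, value 82
- 1×item 2 + 3×item 5: cost 15, value 79
- 1×item 1 + 3×item 5: cost 12, value 75
Best: 88 util.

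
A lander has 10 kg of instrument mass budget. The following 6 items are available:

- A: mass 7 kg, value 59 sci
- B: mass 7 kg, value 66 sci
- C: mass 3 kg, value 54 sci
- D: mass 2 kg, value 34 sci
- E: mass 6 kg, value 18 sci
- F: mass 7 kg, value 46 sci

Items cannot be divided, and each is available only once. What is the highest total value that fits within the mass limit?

120 sci

This is a 0/1 knapsack; check combinations near the capacity.
- B+C: mass 7+3=10, value 66+54=120
- A+C: mass 7+3=10, value 59+54=113
- B+D: mass 7+2=9, value 66+34=100
- C+F: mass 3+7=10, value 54+46=100
Best: 120 sci.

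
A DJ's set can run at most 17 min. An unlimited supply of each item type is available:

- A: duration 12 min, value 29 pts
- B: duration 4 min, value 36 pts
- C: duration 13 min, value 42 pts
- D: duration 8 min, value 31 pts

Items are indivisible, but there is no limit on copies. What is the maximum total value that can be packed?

144 pts

Best value-per-unit is B at 36/4, and filling with it alone uses duration 4×4=16. No mix of the others beats 4×36 = 144.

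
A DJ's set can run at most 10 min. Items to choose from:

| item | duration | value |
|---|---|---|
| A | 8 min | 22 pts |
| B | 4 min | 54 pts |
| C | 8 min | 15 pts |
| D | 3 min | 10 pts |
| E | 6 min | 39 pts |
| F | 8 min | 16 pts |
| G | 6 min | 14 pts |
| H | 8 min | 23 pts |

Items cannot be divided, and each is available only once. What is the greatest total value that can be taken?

93 pts

Check high-value combinations within 10 min:
- B+E: duration 4+6=10, value 54+39=93
- B+G: duration 4+6=10, value 54+14=68
- B+D: duration 4+3=7, value 54+10=64
- B: duration 4, value 54
- D+E: duration 3+6=9, value 10+39=49
Best: 93 pts.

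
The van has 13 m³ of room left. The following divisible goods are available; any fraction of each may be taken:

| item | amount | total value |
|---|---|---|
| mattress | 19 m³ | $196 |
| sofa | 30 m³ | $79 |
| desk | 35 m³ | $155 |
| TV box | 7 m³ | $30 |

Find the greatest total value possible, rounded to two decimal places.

134.11

Take in order of value per unit:
- mattress (196/19 per unit): 13 of 19 → value 13×196/19 = 134.1053, running total 134.11
Total 134.11.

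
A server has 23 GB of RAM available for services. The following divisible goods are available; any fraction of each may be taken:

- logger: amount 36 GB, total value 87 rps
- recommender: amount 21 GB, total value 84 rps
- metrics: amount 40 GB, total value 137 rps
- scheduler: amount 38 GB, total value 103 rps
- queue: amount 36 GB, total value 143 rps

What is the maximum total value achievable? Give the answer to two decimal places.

Take in order of value per unit:
- recommender (84/21 per unit): all 21 → value 84, running total 84.00
- queue (143/36 per unit): 2 of 36 → value 2×143/36 = 7.9444, running total 91.94
Total 91.94.

91.94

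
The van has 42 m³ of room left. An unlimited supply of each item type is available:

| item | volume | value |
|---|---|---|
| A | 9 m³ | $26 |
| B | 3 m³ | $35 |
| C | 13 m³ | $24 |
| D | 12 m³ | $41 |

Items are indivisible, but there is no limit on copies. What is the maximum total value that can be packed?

Best value-per-unit is B at 35/3, and filling with it alone uses volume 14×3=42. No mix of the others beats 14×35 = 490.

$490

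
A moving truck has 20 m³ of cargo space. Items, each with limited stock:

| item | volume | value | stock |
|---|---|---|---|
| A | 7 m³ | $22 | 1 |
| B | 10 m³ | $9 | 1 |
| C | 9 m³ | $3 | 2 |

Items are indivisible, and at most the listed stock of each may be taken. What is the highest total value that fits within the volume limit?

$31

Top feasible selections:
- 1×A + 1×B: volume 17, value 31
- 1×A + 1×C: volume 16, value 25
- 1×A: volume 7, value 22
Best: $31.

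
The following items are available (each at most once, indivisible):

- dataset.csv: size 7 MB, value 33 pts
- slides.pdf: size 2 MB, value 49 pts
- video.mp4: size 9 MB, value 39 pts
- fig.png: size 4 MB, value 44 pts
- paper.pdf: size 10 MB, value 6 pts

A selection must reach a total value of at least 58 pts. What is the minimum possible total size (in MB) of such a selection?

Subsets with value ≥ 58, sorted by total size:
- slides.pdf+fig.png: size 6, value 93
- dataset.csv+slides.pdf: size 9, value 82
- slides.pdf+video.mp4: size 11, value 88
Minimum size: 6 MB.

6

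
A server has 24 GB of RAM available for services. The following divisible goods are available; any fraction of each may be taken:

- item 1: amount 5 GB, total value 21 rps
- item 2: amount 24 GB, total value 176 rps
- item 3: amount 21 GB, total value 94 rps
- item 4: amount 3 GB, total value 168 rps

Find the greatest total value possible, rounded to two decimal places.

322.00

Take in order of value per unit:
- item 4 (168/3 per unit): all 3 → value 168, running total 168.00
- item 2 (176/24 per unit): 21 of 24 → value 21×176/24 = 154.0000, running total 322.00
Total 322.00.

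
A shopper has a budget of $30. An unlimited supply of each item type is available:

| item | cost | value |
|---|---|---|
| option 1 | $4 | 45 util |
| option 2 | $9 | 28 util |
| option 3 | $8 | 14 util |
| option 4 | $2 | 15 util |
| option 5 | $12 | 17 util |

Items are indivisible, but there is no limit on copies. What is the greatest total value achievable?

Best value-per-unit is option 1 at 45/4; filling with it alone gives 7×45 = 315.
Optimal mix: 7×option 1 + 1×option 4 → cost 30, value 330.

330 util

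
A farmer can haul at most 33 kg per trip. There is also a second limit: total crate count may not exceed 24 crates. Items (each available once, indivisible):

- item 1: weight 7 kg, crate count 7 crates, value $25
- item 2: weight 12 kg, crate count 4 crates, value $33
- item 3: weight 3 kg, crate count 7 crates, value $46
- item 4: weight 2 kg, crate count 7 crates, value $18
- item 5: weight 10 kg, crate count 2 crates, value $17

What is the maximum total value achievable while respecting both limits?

$121

Feasible sets respecting both limits:
- item 1+item 2+item 3+item 5: weight 32, crate count 20, value 121
- item 2+item 3+item 4+item 5: weight 27, crate count 20, value 114
- item 1+item 3+item 4+item 5: weight 22, crate count 23, value 106
- item 1+item 2+item 3: weight 22, crate count 18, value 104
Best: $121.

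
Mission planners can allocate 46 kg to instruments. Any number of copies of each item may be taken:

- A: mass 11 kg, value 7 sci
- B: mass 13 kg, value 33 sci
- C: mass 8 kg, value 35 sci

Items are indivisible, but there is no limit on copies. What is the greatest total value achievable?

175 sci

Best value-per-unit is C at 35/8, and filling with it alone uses mass 5×8=40. No mix of the others beats 5×35 = 175.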